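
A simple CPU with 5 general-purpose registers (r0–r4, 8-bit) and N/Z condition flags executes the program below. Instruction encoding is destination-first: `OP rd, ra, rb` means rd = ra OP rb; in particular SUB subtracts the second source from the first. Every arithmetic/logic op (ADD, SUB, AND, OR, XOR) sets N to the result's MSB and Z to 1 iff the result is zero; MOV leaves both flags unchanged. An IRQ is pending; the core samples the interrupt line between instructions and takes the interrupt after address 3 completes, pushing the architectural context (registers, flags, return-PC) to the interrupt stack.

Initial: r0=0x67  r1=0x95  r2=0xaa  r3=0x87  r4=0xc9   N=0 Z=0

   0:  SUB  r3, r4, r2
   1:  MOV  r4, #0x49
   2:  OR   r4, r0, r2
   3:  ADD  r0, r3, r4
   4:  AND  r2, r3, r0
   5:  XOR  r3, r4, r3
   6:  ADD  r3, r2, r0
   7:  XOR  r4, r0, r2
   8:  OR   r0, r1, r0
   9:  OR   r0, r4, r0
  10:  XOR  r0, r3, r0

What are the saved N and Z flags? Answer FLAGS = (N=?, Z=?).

after  0: r0=0x67 r1=0x95 r2=0xaa r3=0x1f r4=0xc9  N=0 Z=0
after  1: r0=0x67 r1=0x95 r2=0xaa r3=0x1f r4=0x49  N=0 Z=0
after  2: r0=0x67 r1=0x95 r2=0xaa r3=0x1f r4=0xef  N=1 Z=0
after  3: r0=0x0e r1=0x95 r2=0xaa r3=0x1f r4=0xef  N=0 Z=0
-- IRQ taken; context saved, return-PC = 4 --

FLAGS = (N=0, Z=0)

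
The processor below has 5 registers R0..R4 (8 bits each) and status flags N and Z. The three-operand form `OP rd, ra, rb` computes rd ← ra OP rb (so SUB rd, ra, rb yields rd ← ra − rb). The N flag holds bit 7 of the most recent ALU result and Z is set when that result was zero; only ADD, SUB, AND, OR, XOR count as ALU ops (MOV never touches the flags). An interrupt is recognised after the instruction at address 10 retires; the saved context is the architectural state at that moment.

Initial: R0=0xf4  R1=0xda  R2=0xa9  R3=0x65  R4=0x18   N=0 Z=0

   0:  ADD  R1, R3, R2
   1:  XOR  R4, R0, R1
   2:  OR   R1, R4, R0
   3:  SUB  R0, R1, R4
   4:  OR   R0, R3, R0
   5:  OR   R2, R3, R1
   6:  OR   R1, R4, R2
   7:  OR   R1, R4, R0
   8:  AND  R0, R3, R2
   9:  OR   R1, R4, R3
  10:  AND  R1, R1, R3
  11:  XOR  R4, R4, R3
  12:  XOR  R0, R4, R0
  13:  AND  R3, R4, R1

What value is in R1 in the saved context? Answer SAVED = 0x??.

after  0: R0=0xf4 R1=0x0e R2=0xa9 R3=0x65 R4=0x18  N=0 Z=0
after  1: R0=0xf4 R1=0x0e R2=0xa9 R3=0x65 R4=0xfa  N=1 Z=0
after  2: R0=0xf4 R1=0xfe R2=0xa9 R3=0x65 R4=0xfa  N=1 Z=0
after  3: R0=0x04 R1=0xfe R2=0xa9 R3=0x65 R4=0xfa  N=0 Z=0
after  4: R0=0x65 R1=0xfe R2=0xa9 R3=0x65 R4=0xfa  N=0 Z=0
after  5: R0=0x65 R1=0xfe R2=0xff R3=0x65 R4=0xfa  N=1 Z=0
after  6: R0=0x65 R1=0xff R2=0xff R3=0x65 R4=0xfa  N=1 Z=0
after  7: R0=0x65 R1=0xff R2=0xff R3=0x65 R4=0xfa  N=1 Z=0
after  8: R0=0x65 R1=0xff R2=0xff R3=0x65 R4=0xfa  N=0 Z=0
after  9: R0=0x65 R1=0xff R2=0xff R3=0x65 R4=0xfa  N=1 Z=0
after 10: R0=0x65 R1=0x65 R2=0xff R3=0x65 R4=0xfa  N=0 Z=0
-- IRQ taken; context saved, return-PC = 11 --

SAVED = 0x65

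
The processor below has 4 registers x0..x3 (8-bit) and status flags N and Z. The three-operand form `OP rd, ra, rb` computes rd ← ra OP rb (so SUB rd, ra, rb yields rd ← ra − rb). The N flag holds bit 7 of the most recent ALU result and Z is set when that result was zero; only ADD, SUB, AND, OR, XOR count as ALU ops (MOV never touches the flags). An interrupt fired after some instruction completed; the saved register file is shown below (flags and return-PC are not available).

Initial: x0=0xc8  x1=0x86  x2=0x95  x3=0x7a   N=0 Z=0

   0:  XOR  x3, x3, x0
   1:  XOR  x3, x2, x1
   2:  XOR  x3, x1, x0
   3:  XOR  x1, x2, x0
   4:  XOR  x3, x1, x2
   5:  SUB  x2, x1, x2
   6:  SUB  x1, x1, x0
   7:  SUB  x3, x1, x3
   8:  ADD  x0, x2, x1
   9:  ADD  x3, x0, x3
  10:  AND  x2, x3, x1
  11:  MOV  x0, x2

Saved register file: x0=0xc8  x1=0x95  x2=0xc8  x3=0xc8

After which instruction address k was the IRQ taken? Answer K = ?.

K = 6

after  0: x0=0xc8 x1=0x86 x2=0x95 x3=0xb2  N=1 Z=0
after  1: x0=0xc8 x1=0x86 x2=0x95 x3=0x13  N=0 Z=0
after  2: x0=0xc8 x1=0x86 x2=0x95 x3=0x4e  N=0 Z=0
after  3: x0=0xc8 x1=0x5d x2=0x95 x3=0x4e  N=0 Z=0
after  4: x0=0xc8 x1=0x5d x2=0x95 x3=0xc8  N=1 Z=0
after  5: x0=0xc8 x1=0x5d x2=0xc8 x3=0xc8  N=1 Z=0
after  6: x0=0xc8 x1=0x95 x2=0xc8 x3=0xc8  N=1 Z=0
-- IRQ taken; context saved, return-PC = 7 --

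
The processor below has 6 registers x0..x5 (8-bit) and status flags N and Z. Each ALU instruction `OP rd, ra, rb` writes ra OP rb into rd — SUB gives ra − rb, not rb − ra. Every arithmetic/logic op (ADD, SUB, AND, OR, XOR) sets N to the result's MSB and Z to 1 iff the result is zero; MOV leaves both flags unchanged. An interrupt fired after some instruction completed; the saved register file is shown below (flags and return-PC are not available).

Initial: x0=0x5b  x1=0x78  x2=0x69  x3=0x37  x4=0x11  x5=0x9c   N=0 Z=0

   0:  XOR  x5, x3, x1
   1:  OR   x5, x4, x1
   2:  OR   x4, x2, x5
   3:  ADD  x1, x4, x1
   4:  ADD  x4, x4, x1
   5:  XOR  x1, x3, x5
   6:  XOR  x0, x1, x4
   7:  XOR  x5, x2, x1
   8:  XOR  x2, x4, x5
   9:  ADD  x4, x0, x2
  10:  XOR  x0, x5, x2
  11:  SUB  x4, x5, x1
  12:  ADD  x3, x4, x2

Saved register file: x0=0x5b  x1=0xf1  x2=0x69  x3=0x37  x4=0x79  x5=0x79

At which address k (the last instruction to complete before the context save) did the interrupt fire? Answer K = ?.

K = 3

after  0: x0=0x5b x1=0x78 x2=0x69 x3=0x37 x4=0x11 x5=0x4f  N=0 Z=0
after  1: x0=0x5b x1=0x78 x2=0x69 x3=0x37 x4=0x11 x5=0x79  N=0 Z=0
after  2: x0=0x5b x1=0x78 x2=0x69 x3=0x37 x4=0x79 x5=0x79  N=0 Z=0
after  3: x0=0x5b x1=0xf1 x2=0x69 x3=0x37 x4=0x79 x5=0x79  N=1 Z=0
-- IRQ taken; context saved, return-PC = 4 --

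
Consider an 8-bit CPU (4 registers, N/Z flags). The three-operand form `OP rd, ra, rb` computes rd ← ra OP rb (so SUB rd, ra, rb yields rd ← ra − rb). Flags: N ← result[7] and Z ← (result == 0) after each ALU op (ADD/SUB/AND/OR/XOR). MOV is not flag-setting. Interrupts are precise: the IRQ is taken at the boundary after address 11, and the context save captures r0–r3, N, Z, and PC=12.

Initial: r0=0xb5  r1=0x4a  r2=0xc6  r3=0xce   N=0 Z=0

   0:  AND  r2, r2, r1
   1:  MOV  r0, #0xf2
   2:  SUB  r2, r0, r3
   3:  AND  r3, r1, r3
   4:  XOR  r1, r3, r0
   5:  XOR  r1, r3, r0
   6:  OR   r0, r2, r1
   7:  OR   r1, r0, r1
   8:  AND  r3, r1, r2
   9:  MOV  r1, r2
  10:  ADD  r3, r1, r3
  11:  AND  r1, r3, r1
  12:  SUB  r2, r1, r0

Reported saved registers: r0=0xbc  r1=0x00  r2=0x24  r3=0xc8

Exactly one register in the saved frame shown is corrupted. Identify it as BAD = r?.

BAD = r3

after  0: r0=0xb5 r1=0x4a r2=0x42 r3=0xce  N=0 Z=0
after  1: r0=0xf2 r1=0x4a r2=0x42 r3=0xce  N=0 Z=0
after  2: r0=0xf2 r1=0x4a r2=0x24 r3=0xce  N=0 Z=0
after  3: r0=0xf2 r1=0x4a r2=0x24 r3=0x4a  N=0 Z=0
after  4: r0=0xf2 r1=0xb8 r2=0x24 r3=0x4a  N=1 Z=0
after  5: r0=0xf2 r1=0xb8 r2=0x24 r3=0x4a  N=1 Z=0
after  6: r0=0xbc r1=0xb8 r2=0x24 r3=0x4a  N=1 Z=0
after  7: r0=0xbc r1=0xbc r2=0x24 r3=0x4a  N=1 Z=0
after  8: r0=0xbc r1=0xbc r2=0x24 r3=0x24  N=0 Z=0
after  9: r0=0xbc r1=0x24 r2=0x24 r3=0x24  N=0 Z=0
after 10: r0=0xbc r1=0x24 r2=0x24 r3=0x48  N=0 Z=0
after 11: r0=0xbc r1=0x00 r2=0x24 r3=0x48  N=0 Z=1
-- IRQ taken; context saved, return-PC = 12 --
mismatch: r3: reported 0xc8 vs actual 0x48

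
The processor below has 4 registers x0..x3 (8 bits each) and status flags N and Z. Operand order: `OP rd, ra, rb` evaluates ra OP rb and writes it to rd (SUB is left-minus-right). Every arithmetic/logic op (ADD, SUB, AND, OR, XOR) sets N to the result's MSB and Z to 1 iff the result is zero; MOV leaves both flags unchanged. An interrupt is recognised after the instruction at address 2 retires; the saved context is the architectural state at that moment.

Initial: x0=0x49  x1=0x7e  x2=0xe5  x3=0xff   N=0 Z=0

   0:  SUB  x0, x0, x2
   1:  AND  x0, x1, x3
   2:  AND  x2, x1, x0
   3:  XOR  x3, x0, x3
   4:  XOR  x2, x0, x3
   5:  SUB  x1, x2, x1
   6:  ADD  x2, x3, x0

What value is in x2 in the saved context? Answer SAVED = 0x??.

after  0: x0=0x64 x1=0x7e x2=0xe5 x3=0xff  N=0 Z=0
after  1: x0=0x7e x1=0x7e x2=0xe5 x3=0xff  N=0 Z=0
after  2: x0=0x7e x1=0x7e x2=0x7e x3=0xff  N=0 Z=0
-- IRQ taken; context saved, return-PC = 3 --

SAVED = 0x7e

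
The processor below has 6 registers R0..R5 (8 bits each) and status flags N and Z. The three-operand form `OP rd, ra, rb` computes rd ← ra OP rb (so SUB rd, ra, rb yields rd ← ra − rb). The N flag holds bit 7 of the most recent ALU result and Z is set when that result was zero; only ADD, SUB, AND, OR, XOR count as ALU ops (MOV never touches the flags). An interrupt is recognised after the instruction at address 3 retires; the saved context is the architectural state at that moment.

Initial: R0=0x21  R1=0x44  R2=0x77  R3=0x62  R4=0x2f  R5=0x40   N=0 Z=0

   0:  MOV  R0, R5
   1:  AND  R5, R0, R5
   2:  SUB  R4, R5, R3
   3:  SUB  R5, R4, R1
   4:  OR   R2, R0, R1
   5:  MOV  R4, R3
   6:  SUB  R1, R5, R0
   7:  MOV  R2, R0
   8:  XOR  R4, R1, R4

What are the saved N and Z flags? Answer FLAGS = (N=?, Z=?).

after  0: R0=0x40 R1=0x44 R2=0x77 R3=0x62 R4=0x2f R5=0x40  N=0 Z=0
after  1: R0=0x40 R1=0x44 R2=0x77 R3=0x62 R4=0x2f R5=0x40  N=0 Z=0
after  2: R0=0x40 R1=0x44 R2=0x77 R3=0x62 R4=0xde R5=0x40  N=1 Z=0
after  3: R0=0x40 R1=0x44 R2=0x77 R3=0x62 R4=0xde R5=0x9a  N=1 Z=0
-- IRQ taken; context saved, return-PC = 4 --

FLAGS = (N=1, Z=0)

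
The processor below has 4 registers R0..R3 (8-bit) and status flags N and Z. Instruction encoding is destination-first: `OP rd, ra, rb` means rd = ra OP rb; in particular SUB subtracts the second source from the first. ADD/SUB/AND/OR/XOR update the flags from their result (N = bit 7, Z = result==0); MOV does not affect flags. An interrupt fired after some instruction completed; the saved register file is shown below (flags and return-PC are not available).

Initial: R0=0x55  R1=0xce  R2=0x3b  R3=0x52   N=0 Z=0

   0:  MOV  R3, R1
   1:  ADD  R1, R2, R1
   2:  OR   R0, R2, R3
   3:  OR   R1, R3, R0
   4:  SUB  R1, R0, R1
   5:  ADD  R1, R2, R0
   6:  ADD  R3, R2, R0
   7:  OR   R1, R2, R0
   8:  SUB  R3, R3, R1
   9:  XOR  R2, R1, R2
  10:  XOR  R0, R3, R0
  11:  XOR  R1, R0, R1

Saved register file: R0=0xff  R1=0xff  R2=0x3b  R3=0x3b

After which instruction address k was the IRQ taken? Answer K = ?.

after  0: R0=0x55 R1=0xce R2=0x3b R3=0xce  N=0 Z=0
after  1: R0=0x55 R1=0x09 R2=0x3b R3=0xce  N=0 Z=0
after  2: R0=0xff R1=0x09 R2=0x3b R3=0xce  N=1 Z=0
after  3: R0=0xff R1=0xff R2=0x3b R3=0xce  N=1 Z=0
after  4: R0=0xff R1=0x00 R2=0x3b R3=0xce  N=0 Z=1
after  5: R0=0xff R1=0x3a R2=0x3b R3=0xce  N=0 Z=0
after  6: R0=0xff R1=0x3a R2=0x3b R3=0x3a  N=0 Z=0
after  7: R0=0xff R1=0xff R2=0x3b R3=0x3a  N=1 Z=0
after  8: R0=0xff R1=0xff R2=0x3b R3=0x3b  N=0 Z=0
-- IRQ taken; context saved, return-PC = 9 --

K = 8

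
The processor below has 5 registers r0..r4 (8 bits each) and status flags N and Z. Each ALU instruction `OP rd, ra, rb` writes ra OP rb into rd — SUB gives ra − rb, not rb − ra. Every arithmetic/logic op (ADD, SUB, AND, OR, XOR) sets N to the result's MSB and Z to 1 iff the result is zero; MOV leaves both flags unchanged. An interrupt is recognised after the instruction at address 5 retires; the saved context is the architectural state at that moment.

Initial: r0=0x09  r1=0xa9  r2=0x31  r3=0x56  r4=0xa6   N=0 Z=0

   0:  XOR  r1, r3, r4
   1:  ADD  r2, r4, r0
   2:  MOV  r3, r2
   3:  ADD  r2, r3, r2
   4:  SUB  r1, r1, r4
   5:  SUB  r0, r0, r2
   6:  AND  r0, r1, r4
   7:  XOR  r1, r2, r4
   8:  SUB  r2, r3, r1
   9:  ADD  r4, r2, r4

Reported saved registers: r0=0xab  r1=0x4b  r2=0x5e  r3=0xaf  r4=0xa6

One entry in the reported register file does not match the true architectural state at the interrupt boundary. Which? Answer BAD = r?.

after  0: r0=0x09 r1=0xf0 r2=0x31 r3=0x56 r4=0xa6  N=1 Z=0
after  1: r0=0x09 r1=0xf0 r2=0xaf r3=0x56 r4=0xa6  N=1 Z=0
after  2: r0=0x09 r1=0xf0 r2=0xaf r3=0xaf r4=0xa6  N=1 Z=0
after  3: r0=0x09 r1=0xf0 r2=0x5e r3=0xaf r4=0xa6  N=0 Z=0
after  4: r0=0x09 r1=0x4a r2=0x5e r3=0xaf r4=0xa6  N=0 Z=0
after  5: r0=0xab r1=0x4a r2=0x5e r3=0xaf r4=0xa6  N=1 Z=0
-- IRQ taken; context saved, return-PC = 6 --
mismatch: r1: reported 0x4b vs actual 0x4a

BAD = r1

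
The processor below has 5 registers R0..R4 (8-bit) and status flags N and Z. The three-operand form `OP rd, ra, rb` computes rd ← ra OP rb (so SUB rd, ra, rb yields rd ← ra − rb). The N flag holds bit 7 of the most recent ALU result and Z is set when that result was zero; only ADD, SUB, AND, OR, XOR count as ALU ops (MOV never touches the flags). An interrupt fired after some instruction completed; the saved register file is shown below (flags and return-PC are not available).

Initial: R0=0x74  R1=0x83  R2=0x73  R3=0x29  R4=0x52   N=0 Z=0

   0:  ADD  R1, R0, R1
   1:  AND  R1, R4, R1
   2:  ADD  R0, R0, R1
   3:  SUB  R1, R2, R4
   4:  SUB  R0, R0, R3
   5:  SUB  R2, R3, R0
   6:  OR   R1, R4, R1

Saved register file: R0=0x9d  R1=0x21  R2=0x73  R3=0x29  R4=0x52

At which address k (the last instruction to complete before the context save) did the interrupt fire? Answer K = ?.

after  0: R0=0x74 R1=0xf7 R2=0x73 R3=0x29 R4=0x52  N=1 Z=0
after  1: R0=0x74 R1=0x52 R2=0x73 R3=0x29 R4=0x52  N=0 Z=0
after  2: R0=0xc6 R1=0x52 R2=0x73 R3=0x29 R4=0x52  N=1 Z=0
after  3: R0=0xc6 R1=0x21 R2=0x73 R3=0x29 R4=0x52  N=0 Z=0
after  4: R0=0x9d R1=0x21 R2=0x73 R3=0x29 R4=0x52  N=1 Z=0
-- IRQ taken; context saved, return-PC = 5 --

K = 4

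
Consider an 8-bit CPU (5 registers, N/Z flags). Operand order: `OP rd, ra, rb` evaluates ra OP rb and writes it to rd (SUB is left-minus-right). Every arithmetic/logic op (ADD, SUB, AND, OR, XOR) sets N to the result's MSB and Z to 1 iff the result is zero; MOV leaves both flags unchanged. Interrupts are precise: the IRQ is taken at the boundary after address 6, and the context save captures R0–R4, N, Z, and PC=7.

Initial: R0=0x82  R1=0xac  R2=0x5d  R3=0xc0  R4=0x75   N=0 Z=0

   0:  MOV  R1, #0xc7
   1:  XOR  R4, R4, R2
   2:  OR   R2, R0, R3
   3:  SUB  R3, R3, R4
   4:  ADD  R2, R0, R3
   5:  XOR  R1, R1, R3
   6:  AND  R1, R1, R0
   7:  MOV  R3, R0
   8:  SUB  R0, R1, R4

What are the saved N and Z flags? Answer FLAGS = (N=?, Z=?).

after  0: R0=0x82 R1=0xc7 R2=0x5d R3=0xc0 R4=0x75  N=0 Z=0
after  1: R0=0x82 R1=0xc7 R2=0x5d R3=0xc0 R4=0x28  N=0 Z=0
after  2: R0=0x82 R1=0xc7 R2=0xc2 R3=0xc0 R4=0x28  N=1 Z=0
after  3: R0=0x82 R1=0xc7 R2=0xc2 R3=0x98 R4=0x28  N=1 Z=0
after  4: R0=0x82 R1=0xc7 R2=0x1a R3=0x98 R4=0x28  N=0 Z=0
after  5: R0=0x82 R1=0x5f R2=0x1a R3=0x98 R4=0x28  N=0 Z=0
after  6: R0=0x82 R1=0x02 R2=0x1a R3=0x98 R4=0x28  N=0 Z=0
-- IRQ taken; context saved, return-PC = 7 --

FLAGS = (N=0, Z=0)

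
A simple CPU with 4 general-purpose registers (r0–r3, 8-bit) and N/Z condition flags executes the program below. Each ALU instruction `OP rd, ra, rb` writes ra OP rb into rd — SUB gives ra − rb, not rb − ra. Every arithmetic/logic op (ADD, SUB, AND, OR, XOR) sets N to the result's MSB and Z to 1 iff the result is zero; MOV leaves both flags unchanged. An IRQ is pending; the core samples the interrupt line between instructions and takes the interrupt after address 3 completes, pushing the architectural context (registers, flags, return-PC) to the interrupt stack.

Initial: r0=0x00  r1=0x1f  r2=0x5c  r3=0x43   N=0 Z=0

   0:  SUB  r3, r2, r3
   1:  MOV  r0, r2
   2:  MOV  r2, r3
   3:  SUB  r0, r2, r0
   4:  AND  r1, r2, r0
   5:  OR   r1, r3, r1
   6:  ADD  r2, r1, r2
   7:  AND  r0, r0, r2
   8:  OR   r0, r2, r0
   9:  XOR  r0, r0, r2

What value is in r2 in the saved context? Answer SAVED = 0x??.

after  0: r0=0x00 r1=0x1f r2=0x5c r3=0x19  N=0 Z=0
after  1: r0=0x5c r1=0x1f r2=0x5c r3=0x19  N=0 Z=0
after  2: r0=0x5c r1=0x1f r2=0x19 r3=0x19  N=0 Z=0
after  3: r0=0xbd r1=0x1f r2=0x19 r3=0x19  N=1 Z=0
-- IRQ taken; context saved, return-PC = 4 --

SAVED = 0x19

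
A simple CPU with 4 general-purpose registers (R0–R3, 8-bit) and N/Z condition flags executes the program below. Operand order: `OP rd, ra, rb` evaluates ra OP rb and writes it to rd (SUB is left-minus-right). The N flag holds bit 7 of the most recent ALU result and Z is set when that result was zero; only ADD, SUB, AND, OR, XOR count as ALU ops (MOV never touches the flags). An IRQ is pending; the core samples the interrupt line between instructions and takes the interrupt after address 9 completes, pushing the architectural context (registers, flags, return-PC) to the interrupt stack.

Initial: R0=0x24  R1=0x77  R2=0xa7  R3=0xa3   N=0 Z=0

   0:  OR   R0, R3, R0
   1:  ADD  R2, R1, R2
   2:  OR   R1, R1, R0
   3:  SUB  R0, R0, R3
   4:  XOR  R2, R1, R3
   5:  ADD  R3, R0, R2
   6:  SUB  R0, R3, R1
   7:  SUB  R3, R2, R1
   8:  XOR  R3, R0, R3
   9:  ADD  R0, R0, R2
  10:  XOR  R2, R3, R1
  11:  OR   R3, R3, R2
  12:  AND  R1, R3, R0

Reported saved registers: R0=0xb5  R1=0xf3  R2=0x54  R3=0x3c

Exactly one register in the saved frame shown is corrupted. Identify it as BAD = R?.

after  0: R0=0xa7 R1=0x77 R2=0xa7 R3=0xa3  N=1 Z=0
after  1: R0=0xa7 R1=0x77 R2=0x1e R3=0xa3  N=0 Z=0
after  2: R0=0xa7 R1=0xf7 R2=0x1e R3=0xa3  N=1 Z=0
after  3: R0=0x04 R1=0xf7 R2=0x1e R3=0xa3  N=0 Z=0
after  4: R0=0x04 R1=0xf7 R2=0x54 R3=0xa3  N=0 Z=0
after  5: R0=0x04 R1=0xf7 R2=0x54 R3=0x58  N=0 Z=0
after  6: R0=0x61 R1=0xf7 R2=0x54 R3=0x58  N=0 Z=0
after  7: R0=0x61 R1=0xf7 R2=0x54 R3=0x5d  N=0 Z=0
after  8: R0=0x61 R1=0xf7 R2=0x54 R3=0x3c  N=0 Z=0
after  9: R0=0xb5 R1=0xf7 R2=0x54 R3=0x3c  N=1 Z=0
-- IRQ taken; context saved, return-PC = 10 --
mismatch: R1: reported 0xf3 vs actual 0xf7

BAD = R1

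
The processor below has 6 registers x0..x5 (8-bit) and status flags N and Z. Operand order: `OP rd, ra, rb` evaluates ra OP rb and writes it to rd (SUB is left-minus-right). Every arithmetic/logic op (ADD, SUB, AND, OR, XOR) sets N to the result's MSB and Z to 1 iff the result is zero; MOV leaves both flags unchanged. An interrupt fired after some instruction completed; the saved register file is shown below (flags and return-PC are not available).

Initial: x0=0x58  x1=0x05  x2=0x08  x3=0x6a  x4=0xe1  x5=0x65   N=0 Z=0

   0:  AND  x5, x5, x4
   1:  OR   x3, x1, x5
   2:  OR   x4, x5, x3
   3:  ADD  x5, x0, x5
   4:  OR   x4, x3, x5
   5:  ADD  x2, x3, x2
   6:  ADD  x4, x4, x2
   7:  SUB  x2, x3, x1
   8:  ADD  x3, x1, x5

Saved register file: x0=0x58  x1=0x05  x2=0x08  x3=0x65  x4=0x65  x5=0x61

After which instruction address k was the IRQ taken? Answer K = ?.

after  0: x0=0x58 x1=0x05 x2=0x08 x3=0x6a x4=0xe1 x5=0x61  N=0 Z=0
after  1: x0=0x58 x1=0x05 x2=0x08 x3=0x65 x4=0xe1 x5=0x61  N=0 Z=0
after  2: x0=0x58 x1=0x05 x2=0x08 x3=0x65 x4=0x65 x5=0x61  N=0 Z=0
-- IRQ taken; context saved, return-PC = 3 --

K = 2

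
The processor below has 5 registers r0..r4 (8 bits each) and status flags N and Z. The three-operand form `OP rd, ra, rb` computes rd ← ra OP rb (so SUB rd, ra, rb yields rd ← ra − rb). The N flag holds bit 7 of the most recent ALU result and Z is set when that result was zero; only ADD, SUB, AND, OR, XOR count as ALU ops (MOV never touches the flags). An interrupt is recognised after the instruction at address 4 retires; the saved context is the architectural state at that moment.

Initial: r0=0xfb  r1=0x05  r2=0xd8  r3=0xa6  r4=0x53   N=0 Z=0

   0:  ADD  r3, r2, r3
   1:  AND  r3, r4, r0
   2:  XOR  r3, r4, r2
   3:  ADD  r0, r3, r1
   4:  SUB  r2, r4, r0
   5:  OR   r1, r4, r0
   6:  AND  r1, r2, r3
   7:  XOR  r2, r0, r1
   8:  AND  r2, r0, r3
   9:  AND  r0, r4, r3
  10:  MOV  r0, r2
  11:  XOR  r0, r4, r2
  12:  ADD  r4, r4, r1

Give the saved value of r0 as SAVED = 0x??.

SAVED = 0x90

after  0: r0=0xfb r1=0x05 r2=0xd8 r3=0x7e r4=0x53  N=0 Z=0
after  1: r0=0xfb r1=0x05 r2=0xd8 r3=0x53 r4=0x53  N=0 Z=0
after  2: r0=0xfb r1=0x05 r2=0xd8 r3=0x8b r4=0x53  N=1 Z=0
after  3: r0=0x90 r1=0x05 r2=0xd8 r3=0x8b r4=0x53  N=1 Z=0
after  4: r0=0x90 r1=0x05 r2=0xc3 r3=0x8b r4=0x53  N=1 Z=0
-- IRQ taken; context saved, return-PC = 5 --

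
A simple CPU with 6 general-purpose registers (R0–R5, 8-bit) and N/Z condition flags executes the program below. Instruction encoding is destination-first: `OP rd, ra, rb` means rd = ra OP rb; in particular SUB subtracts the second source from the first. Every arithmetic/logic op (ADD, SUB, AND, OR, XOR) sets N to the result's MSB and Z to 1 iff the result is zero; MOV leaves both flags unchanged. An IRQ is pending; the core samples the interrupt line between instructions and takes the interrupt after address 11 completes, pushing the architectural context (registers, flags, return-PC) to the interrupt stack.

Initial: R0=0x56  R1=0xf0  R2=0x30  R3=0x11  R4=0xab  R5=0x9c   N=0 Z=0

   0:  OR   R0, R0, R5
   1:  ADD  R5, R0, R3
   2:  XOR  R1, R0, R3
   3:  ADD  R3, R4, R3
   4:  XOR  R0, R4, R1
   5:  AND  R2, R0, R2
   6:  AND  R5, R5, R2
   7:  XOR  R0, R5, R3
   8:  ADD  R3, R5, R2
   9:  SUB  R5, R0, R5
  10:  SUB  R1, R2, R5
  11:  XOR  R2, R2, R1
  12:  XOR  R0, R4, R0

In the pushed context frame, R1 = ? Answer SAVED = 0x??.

after  0: R0=0xde R1=0xf0 R2=0x30 R3=0x11 R4=0xab R5=0x9c  N=1 Z=0
after  1: R0=0xde R1=0xf0 R2=0x30 R3=0x11 R4=0xab R5=0xef  N=1 Z=0
after  2: R0=0xde R1=0xcf R2=0x30 R3=0x11 R4=0xab R5=0xef  N=1 Z=0
after  3: R0=0xde R1=0xcf R2=0x30 R3=0xbc R4=0xab R5=0xef  N=1 Z=0
after  4: R0=0x64 R1=0xcf R2=0x30 R3=0xbc R4=0xab R5=0xef  N=0 Z=0
after  5: R0=0x64 R1=0xcf R2=0x20 R3=0xbc R4=0xab R5=0xef  N=0 Z=0
after  6: R0=0x64 R1=0xcf R2=0x20 R3=0xbc R4=0xab R5=0x20  N=0 Z=0
after  7: R0=0x9c R1=0xcf R2=0x20 R3=0xbc R4=0xab R5=0x20  N=1 Z=0
after  8: R0=0x9c R1=0xcf R2=0x20 R3=0x40 R4=0xab R5=0x20  N=0 Z=0
after  9: R0=0x9c R1=0xcf R2=0x20 R3=0x40 R4=0xab R5=0x7c  N=0 Z=0
after 10: R0=0x9c R1=0xa4 R2=0x20 R3=0x40 R4=0xab R5=0x7c  N=1 Z=0
after 11: R0=0x9c R1=0xa4 R2=0x84 R3=0x40 R4=0xab R5=0x7c  N=1 Z=0
-- IRQ taken; context saved, return-PC = 12 --

SAVED = 0xa4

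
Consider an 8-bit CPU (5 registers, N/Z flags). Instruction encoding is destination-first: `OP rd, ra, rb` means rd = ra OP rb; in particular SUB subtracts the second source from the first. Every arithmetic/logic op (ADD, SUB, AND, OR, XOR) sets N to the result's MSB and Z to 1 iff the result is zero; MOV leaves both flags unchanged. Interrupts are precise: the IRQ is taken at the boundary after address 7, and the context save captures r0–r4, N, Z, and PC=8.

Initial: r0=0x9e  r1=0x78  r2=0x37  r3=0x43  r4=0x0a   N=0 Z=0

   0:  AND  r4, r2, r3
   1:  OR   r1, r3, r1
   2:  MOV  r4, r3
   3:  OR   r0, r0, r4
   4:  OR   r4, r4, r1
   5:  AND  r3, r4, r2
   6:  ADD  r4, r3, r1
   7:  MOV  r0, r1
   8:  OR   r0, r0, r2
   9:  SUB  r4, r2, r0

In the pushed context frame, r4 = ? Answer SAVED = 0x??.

after  0: r0=0x9e r1=0x78 r2=0x37 r3=0x43 r4=0x03  N=0 Z=0
after  1: r0=0x9e r1=0x7b r2=0x37 r3=0x43 r4=0x03  N=0 Z=0
after  2: r0=0x9e r1=0x7b r2=0x37 r3=0x43 r4=0x43  N=0 Z=0
after  3: r0=0xdf r1=0x7b r2=0x37 r3=0x43 r4=0x43  N=1 Z=0
after  4: r0=0xdf r1=0x7b r2=0x37 r3=0x43 r4=0x7b  N=0 Z=0
after  5: r0=0xdf r1=0x7b r2=0x37 r3=0x33 r4=0x7b  N=0 Z=0
after  6: r0=0xdf r1=0x7b r2=0x37 r3=0x33 r4=0xae  N=1 Z=0
after  7: r0=0x7b r1=0x7b r2=0x37 r3=0x33 r4=0xae  N=1 Z=0
-- IRQ taken; context saved, return-PC = 8 --

SAVED = 0xae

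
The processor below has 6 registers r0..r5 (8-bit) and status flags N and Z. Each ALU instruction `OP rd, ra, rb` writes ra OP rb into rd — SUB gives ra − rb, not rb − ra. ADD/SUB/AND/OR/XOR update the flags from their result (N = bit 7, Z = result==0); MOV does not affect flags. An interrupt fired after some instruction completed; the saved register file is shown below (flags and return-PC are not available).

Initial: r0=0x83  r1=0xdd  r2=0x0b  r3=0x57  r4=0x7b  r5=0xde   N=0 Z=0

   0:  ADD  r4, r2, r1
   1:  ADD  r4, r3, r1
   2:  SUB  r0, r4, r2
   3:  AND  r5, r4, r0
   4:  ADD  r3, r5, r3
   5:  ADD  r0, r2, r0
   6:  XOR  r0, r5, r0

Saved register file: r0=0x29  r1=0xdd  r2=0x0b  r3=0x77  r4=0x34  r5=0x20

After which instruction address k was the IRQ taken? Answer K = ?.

K = 4

after  0: r0=0x83 r1=0xdd r2=0x0b r3=0x57 r4=0xe8 r5=0xde  N=1 Z=0
after  1: r0=0x83 r1=0xdd r2=0x0b r3=0x57 r4=0x34 r5=0xde  N=0 Z=0
after  2: r0=0x29 r1=0xdd r2=0x0b r3=0x57 r4=0x34 r5=0xde  N=0 Z=0
after  3: r0=0x29 r1=0xdd r2=0x0b r3=0x57 r4=0x34 r5=0x20  N=0 Z=0
after  4: r0=0x29 r1=0xdd r2=0x0b r3=0x77 r4=0x34 r5=0x20  N=0 Z=0
-- IRQ taken; context saved, return-PC = 5 --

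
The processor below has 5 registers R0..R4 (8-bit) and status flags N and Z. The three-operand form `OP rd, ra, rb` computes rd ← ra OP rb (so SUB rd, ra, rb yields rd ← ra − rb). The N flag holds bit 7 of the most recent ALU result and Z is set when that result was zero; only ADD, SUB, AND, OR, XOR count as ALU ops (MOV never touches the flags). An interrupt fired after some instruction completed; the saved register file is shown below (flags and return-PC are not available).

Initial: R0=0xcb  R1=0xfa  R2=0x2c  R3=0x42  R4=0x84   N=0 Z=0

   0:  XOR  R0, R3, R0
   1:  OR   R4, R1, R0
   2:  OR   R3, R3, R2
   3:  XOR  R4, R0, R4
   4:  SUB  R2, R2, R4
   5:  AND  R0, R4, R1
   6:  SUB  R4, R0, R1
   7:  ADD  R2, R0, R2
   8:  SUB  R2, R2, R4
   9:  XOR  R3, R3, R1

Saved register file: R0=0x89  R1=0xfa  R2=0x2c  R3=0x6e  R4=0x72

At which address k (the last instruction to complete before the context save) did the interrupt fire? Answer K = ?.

after  0: R0=0x89 R1=0xfa R2=0x2c R3=0x42 R4=0x84  N=1 Z=0
after  1: R0=0x89 R1=0xfa R2=0x2c R3=0x42 R4=0xfb  N=1 Z=0
after  2: R0=0x89 R1=0xfa R2=0x2c R3=0x6e R4=0xfb  N=0 Z=0
after  3: R0=0x89 R1=0xfa R2=0x2c R3=0x6e R4=0x72  N=0 Z=0
-- IRQ taken; context saved, return-PC = 4 --

K = 3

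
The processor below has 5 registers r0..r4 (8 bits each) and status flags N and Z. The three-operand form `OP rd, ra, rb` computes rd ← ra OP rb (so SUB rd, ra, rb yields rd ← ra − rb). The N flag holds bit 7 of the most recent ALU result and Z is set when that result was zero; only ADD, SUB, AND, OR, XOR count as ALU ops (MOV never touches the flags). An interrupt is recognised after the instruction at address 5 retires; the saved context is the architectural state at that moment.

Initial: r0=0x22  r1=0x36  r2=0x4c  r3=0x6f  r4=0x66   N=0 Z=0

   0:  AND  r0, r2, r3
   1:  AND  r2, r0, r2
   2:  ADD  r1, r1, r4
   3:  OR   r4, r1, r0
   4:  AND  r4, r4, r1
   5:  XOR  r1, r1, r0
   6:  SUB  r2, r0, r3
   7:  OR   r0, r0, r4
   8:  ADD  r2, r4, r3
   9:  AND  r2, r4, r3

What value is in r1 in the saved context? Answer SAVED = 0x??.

SAVED = 0xd0

after  0: r0=0x4c r1=0x36 r2=0x4c r3=0x6f r4=0x66  N=0 Z=0
after  1: r0=0x4c r1=0x36 r2=0x4c r3=0x6f r4=0x66  N=0 Z=0
after  2: r0=0x4c r1=0x9c r2=0x4c r3=0x6f r4=0x66  N=1 Z=0
after  3: r0=0x4c r1=0x9c r2=0x4c r3=0x6f r4=0xdc  N=1 Z=0
after  4: r0=0x4c r1=0x9c r2=0x4c r3=0x6f r4=0x9c  N=1 Z=0
after  5: r0=0x4c r1=0xd0 r2=0x4c r3=0x6f r4=0x9c  N=1 Z=0
-- IRQ taken; context saved, return-PC = 6 --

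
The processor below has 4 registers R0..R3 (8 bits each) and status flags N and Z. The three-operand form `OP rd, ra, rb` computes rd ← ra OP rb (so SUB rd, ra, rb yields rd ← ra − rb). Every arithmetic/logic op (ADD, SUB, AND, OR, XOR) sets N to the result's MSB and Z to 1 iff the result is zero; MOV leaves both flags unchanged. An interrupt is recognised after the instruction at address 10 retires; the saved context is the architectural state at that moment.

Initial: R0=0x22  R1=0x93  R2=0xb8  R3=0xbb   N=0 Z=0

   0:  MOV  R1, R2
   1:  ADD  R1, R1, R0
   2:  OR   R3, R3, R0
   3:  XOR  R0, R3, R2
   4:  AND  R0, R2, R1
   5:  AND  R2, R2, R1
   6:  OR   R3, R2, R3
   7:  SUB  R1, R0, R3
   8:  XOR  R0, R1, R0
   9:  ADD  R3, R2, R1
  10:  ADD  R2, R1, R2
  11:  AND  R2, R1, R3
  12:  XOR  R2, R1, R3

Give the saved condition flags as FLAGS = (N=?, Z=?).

FLAGS = (N=0, Z=0)

after  0: R0=0x22 R1=0xb8 R2=0xb8 R3=0xbb  N=0 Z=0
after  1: R0=0x22 R1=0xda R2=0xb8 R3=0xbb  N=1 Z=0
after  2: R0=0x22 R1=0xda R2=0xb8 R3=0xbb  N=1 Z=0
after  3: R0=0x03 R1=0xda R2=0xb8 R3=0xbb  N=0 Z=0
after  4: R0=0x98 R1=0xda R2=0xb8 R3=0xbb  N=1 Z=0
after  5: R0=0x98 R1=0xda R2=0x98 R3=0xbb  N=1 Z=0
after  6: R0=0x98 R1=0xda R2=0x98 R3=0xbb  N=1 Z=0
after  7: R0=0x98 R1=0xdd R2=0x98 R3=0xbb  N=1 Z=0
after  8: R0=0x45 R1=0xdd R2=0x98 R3=0xbb  N=0 Z=0
after  9: R0=0x45 R1=0xdd R2=0x98 R3=0x75  N=0 Z=0
after 10: R0=0x45 R1=0xdd R2=0x75 R3=0x75  N=0 Z=0
-- IRQ taken; context saved, return-PC = 11 --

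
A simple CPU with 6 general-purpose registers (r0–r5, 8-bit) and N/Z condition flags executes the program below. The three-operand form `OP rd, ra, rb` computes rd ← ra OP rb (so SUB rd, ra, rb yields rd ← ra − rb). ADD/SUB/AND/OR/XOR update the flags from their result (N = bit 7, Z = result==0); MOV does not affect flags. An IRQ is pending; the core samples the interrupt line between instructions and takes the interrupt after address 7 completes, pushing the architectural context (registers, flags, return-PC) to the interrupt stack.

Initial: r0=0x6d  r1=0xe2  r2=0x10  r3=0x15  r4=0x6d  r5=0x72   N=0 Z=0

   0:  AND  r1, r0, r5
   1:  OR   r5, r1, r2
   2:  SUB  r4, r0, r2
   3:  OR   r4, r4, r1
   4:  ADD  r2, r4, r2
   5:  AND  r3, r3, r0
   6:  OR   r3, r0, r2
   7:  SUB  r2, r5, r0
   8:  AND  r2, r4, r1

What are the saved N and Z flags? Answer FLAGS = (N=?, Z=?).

after  0: r0=0x6d r1=0x60 r2=0x10 r3=0x15 r4=0x6d r5=0x72  N=0 Z=0
after  1: r0=0x6d r1=0x60 r2=0x10 r3=0x15 r4=0x6d r5=0x70  N=0 Z=0
after  2: r0=0x6d r1=0x60 r2=0x10 r3=0x15 r4=0x5d r5=0x70  N=0 Z=0
after  3: r0=0x6d r1=0x60 r2=0x10 r3=0x15 r4=0x7d r5=0x70  N=0 Z=0
after  4: r0=0x6d r1=0x60 r2=0x8d r3=0x15 r4=0x7d r5=0x70  N=1 Z=0
after  5: r0=0x6d r1=0x60 r2=0x8d r3=0x05 r4=0x7d r5=0x70  N=0 Z=0
after  6: r0=0x6d r1=0x60 r2=0x8d r3=0xed r4=0x7d r5=0x70  N=1 Z=0
after  7: r0=0x6d r1=0x60 r2=0x03 r3=0xed r4=0x7d r5=0x70  N=0 Z=0
-- IRQ taken; context saved, return-PC = 8 --

FLAGS = (N=0, Z=0)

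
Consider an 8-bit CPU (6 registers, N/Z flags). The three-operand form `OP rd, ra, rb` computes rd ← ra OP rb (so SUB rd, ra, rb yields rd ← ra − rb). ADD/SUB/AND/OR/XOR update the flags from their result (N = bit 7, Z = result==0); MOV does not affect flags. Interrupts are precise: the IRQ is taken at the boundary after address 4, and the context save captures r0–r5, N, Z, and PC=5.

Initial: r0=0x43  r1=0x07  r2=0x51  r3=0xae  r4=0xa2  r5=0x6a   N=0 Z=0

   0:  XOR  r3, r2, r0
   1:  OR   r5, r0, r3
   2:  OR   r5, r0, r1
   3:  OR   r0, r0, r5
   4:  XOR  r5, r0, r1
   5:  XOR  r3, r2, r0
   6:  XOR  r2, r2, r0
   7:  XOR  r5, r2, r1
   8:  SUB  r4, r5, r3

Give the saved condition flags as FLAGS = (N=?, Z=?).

FLAGS = (N=0, Z=0)

after  0: r0=0x43 r1=0x07 r2=0x51 r3=0x12 r4=0xa2 r5=0x6a  N=0 Z=0
after  1: r0=0x43 r1=0x07 r2=0x51 r3=0x12 r4=0xa2 r5=0x53  N=0 Z=0
after  2: r0=0x43 r1=0x07 r2=0x51 r3=0x12 r4=0xa2 r5=0x47  N=0 Z=0
after  3: r0=0x47 r1=0x07 r2=0x51 r3=0x12 r4=0xa2 r5=0x47  N=0 Z=0
after  4: r0=0x47 r1=0x07 r2=0x51 r3=0x12 r4=0xa2 r5=0x40  N=0 Z=0
-- IRQ taken; context saved, return-PC = 5 --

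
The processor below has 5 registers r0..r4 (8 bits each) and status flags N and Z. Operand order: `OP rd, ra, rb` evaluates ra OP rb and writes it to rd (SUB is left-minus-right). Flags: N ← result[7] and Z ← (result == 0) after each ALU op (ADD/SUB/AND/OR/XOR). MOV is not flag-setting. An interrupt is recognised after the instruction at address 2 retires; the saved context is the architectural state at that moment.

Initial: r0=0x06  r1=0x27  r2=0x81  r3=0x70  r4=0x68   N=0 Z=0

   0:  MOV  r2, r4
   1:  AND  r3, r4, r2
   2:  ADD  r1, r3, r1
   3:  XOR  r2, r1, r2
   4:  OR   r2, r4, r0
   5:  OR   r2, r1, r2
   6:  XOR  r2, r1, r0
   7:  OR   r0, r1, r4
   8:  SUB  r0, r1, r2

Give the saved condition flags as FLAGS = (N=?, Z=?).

after  0: r0=0x06 r1=0x27 r2=0x68 r3=0x70 r4=0x68  N=0 Z=0
after  1: r0=0x06 r1=0x27 r2=0x68 r3=0x68 r4=0x68  N=0 Z=0
after  2: r0=0x06 r1=0x8f r2=0x68 r3=0x68 r4=0x68  N=1 Z=0
-- IRQ taken; context saved, return-PC = 3 --

FLAGS = (N=1, Z=0)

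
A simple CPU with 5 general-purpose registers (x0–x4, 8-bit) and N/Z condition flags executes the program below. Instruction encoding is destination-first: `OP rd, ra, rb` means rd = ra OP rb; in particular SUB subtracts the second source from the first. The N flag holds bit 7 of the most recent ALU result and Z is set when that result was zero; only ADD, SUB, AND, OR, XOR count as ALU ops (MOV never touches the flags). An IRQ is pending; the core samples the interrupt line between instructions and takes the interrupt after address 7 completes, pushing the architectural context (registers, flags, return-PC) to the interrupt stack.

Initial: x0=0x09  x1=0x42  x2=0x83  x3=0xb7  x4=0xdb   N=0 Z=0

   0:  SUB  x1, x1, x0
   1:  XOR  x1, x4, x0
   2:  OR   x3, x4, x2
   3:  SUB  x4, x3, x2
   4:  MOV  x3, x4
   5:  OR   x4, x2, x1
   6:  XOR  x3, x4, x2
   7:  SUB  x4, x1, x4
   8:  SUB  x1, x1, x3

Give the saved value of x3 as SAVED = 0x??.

SAVED = 0x50

after  0: x0=0x09 x1=0x39 x2=0x83 x3=0xb7 x4=0xdb  N=0 Z=0
after  1: x0=0x09 x1=0xd2 x2=0x83 x3=0xb7 x4=0xdb  N=1 Z=0
after  2: x0=0x09 x1=0xd2 x2=0x83 x3=0xdb x4=0xdb  N=1 Z=0
after  3: x0=0x09 x1=0xd2 x2=0x83 x3=0xdb x4=0x58  N=0 Z=0
after  4: x0=0x09 x1=0xd2 x2=0x83 x3=0x58 x4=0x58  N=0 Z=0
after  5: x0=0x09 x1=0xd2 x2=0x83 x3=0x58 x4=0xd3  N=1 Z=0
after  6: x0=0x09 x1=0xd2 x2=0x83 x3=0x50 x4=0xd3  N=0 Z=0
after  7: x0=0x09 x1=0xd2 x2=0x83 x3=0x50 x4=0xff  N=1 Z=0
-- IRQ taken; context saved, return-PC = 8 --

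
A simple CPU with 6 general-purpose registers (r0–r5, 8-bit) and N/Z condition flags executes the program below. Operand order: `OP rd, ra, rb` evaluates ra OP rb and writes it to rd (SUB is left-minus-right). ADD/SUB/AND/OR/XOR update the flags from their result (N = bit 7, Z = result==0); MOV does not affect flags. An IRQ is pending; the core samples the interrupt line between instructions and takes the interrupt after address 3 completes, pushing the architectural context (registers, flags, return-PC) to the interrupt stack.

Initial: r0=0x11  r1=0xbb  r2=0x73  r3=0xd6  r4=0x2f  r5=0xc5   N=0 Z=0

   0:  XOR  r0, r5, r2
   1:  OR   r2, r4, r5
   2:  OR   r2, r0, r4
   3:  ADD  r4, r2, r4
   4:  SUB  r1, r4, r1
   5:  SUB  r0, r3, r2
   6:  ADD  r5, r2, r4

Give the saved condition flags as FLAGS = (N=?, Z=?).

FLAGS = (N=1, Z=0)

after  0: r0=0xb6 r1=0xbb r2=0x73 r3=0xd6 r4=0x2f r5=0xc5  N=1 Z=0
after  1: r0=0xb6 r1=0xbb r2=0xef r3=0xd6 r4=0x2f r5=0xc5  N=1 Z=0
after  2: r0=0xb6 r1=0xbb r2=0xbf r3=0xd6 r4=0x2f r5=0xc5  N=1 Z=0
after  3: r0=0xb6 r1=0xbb r2=0xbf r3=0xd6 r4=0xee r5=0xc5  N=1 Z=0
-- IRQ taken; context saved, return-PC = 4 --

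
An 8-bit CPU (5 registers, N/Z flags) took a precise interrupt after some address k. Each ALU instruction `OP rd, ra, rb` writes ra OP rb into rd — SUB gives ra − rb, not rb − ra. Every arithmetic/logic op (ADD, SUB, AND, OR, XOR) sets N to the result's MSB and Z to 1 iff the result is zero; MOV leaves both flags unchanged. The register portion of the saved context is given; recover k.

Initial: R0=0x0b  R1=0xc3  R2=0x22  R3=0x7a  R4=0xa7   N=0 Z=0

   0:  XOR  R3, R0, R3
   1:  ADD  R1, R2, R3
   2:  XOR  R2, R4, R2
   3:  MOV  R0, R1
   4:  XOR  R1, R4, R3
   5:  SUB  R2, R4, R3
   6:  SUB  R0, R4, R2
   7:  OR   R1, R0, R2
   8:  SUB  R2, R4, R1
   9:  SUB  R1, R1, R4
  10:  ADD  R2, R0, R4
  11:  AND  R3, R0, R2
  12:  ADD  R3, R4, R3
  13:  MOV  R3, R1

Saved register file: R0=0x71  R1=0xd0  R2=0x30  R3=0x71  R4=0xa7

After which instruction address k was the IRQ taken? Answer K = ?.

K = 9

after  0: R0=0x0b R1=0xc3 R2=0x22 R3=0x71 R4=0xa7  N=0 Z=0
after  1: R0=0x0b R1=0x93 R2=0x22 R3=0x71 R4=0xa7  N=1 Z=0
after  2: R0=0x0b R1=0x93 R2=0x85 R3=0x71 R4=0xa7  N=1 Z=0
after  3: R0=0x93 R1=0x93 R2=0x85 R3=0x71 R4=0xa7  N=1 Z=0
after  4: R0=0x93 R1=0xd6 R2=0x85 R3=0x71 R4=0xa7  N=1 Z=0
after  5: R0=0x93 R1=0xd6 R2=0x36 R3=0x71 R4=0xa7  N=0 Z=0
after  6: R0=0x71 R1=0xd6 R2=0x36 R3=0x71 R4=0xa7  N=0 Z=0
after  7: R0=0x71 R1=0x77 R2=0x36 R3=0x71 R4=0xa7  N=0 Z=0
after  8: R0=0x71 R1=0x77 R2=0x30 R3=0x71 R4=0xa7  N=0 Z=0
after  9: R0=0x71 R1=0xd0 R2=0x30 R3=0x71 R4=0xa7  N=1 Z=0
-- IRQ taken; context saved, return-PC = 10 --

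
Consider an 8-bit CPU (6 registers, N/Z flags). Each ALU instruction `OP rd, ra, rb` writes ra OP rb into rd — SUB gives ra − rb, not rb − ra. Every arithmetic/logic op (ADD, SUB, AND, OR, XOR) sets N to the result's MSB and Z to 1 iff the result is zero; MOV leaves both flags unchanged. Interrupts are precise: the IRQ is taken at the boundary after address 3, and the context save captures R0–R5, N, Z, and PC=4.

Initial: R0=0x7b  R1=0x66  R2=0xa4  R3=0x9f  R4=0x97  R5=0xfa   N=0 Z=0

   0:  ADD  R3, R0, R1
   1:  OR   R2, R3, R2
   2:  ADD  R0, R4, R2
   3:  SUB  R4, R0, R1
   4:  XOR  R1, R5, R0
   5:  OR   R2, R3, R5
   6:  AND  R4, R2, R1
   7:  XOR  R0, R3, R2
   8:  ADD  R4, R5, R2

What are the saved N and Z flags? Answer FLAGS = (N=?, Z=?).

FLAGS = (N=0, Z=0)

after  0: R0=0x7b R1=0x66 R2=0xa4 R3=0xe1 R4=0x97 R5=0xfa  N=1 Z=0
after  1: R0=0x7b R1=0x66 R2=0xe5 R3=0xe1 R4=0x97 R5=0xfa  N=1 Z=0
after  2: R0=0x7c R1=0x66 R2=0xe5 R3=0xe1 R4=0x97 R5=0xfa  N=0 Z=0
after  3: R0=0x7c R1=0x66 R2=0xe5 R3=0xe1 R4=0x16 R5=0xfa  N=0 Z=0
-- IRQ taken; context saved, return-PC = 4 --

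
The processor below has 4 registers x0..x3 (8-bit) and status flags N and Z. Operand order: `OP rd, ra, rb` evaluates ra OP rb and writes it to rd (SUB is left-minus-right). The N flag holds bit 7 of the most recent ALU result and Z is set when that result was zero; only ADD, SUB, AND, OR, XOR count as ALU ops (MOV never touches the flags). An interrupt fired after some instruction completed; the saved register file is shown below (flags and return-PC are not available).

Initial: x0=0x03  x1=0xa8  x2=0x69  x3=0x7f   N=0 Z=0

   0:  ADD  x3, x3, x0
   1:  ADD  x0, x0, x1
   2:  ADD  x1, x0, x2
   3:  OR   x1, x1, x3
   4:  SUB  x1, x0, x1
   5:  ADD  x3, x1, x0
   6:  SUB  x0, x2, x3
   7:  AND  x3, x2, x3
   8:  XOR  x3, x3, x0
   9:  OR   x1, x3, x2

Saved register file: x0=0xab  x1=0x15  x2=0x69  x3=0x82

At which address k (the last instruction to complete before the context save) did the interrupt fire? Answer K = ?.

after  0: x0=0x03 x1=0xa8 x2=0x69 x3=0x82  N=1 Z=0
after  1: x0=0xab x1=0xa8 x2=0x69 x3=0x82  N=1 Z=0
after  2: x0=0xab x1=0x14 x2=0x69 x3=0x82  N=0 Z=0
after  3: x0=0xab x1=0x96 x2=0x69 x3=0x82  N=1 Z=0
after  4: x0=0xab x1=0x15 x2=0x69 x3=0x82  N=0 Z=0
-- IRQ taken; context saved, return-PC = 5 --

K = 4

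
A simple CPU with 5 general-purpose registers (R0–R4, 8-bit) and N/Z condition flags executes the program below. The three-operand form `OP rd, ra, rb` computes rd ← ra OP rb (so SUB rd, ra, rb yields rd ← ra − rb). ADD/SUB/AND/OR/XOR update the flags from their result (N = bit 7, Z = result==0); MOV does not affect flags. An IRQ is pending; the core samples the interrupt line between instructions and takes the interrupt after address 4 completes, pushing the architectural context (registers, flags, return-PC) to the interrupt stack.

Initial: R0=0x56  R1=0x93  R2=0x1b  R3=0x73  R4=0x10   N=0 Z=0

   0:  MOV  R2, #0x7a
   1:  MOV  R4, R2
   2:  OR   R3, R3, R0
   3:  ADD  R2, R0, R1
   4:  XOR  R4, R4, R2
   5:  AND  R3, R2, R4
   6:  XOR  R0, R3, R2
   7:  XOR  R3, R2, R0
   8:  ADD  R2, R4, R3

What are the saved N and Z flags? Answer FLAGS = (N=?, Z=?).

after  0: R0=0x56 R1=0x93 R2=0x7a R3=0x73 R4=0x10  N=0 Z=0
after  1: R0=0x56 R1=0x93 R2=0x7a R3=0x73 R4=0x7a  N=0 Z=0
after  2: R0=0x56 R1=0x93 R2=0x7a R3=0x77 R4=0x7a  N=0 Z=0
after  3: R0=0x56 R1=0x93 R2=0xe9 R3=0x77 R4=0x7a  N=1 Z=0
after  4: R0=0x56 R1=0x93 R2=0xe9 R3=0x77 R4=0x93  N=1 Z=0
-- IRQ taken; context saved, return-PC = 5 --

FLAGS = (N=1, Z=0)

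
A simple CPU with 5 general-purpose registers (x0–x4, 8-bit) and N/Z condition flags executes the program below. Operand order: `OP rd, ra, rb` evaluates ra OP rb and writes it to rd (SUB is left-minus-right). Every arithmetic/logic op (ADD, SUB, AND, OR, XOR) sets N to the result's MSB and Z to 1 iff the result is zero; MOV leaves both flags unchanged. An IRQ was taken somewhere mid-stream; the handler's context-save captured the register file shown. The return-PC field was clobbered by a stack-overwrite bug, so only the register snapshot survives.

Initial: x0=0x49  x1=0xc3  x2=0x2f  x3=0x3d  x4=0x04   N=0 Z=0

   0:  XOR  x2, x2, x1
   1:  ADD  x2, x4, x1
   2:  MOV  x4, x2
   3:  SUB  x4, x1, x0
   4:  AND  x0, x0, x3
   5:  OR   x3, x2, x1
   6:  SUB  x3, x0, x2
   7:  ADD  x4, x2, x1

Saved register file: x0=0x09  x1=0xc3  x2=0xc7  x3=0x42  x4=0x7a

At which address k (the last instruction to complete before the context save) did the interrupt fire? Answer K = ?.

K = 6

after  0: x0=0x49 x1=0xc3 x2=0xec x3=0x3d x4=0x04  N=1 Z=0
after  1: x0=0x49 x1=0xc3 x2=0xc7 x3=0x3d x4=0x04  N=1 Z=0
after  2: x0=0x49 x1=0xc3 x2=0xc7 x3=0x3d x4=0xc7  N=1 Z=0
after  3: x0=0x49 x1=0xc3 x2=0xc7 x3=0x3d x4=0x7a  N=0 Z=0
after  4: x0=0x09 x1=0xc3 x2=0xc7 x3=0x3d x4=0x7a  N=0 Z=0
after  5: x0=0x09 x1=0xc3 x2=0xc7 x3=0xc7 x4=0x7a  N=1 Z=0
after  6: x0=0x09 x1=0xc3 x2=0xc7 x3=0x42 x4=0x7a  N=0 Z=0
-- IRQ taken; context saved, return-PC = 7 --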